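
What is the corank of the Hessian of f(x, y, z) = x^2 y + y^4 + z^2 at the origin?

The Hessian at 0 is [[0, 0, 0], [0, 0, 0], [0, 0, 2]] of rank 1; hence corank 2.

2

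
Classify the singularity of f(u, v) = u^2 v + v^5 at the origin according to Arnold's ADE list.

D6

The Hessian of f at 0 has rank 0. Corank 2; j^3 = u^2*v has shape L^2 M (L != M), so D-series; mu = 6 gives D_6.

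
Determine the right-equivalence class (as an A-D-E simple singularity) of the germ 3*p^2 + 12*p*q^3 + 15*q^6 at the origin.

A5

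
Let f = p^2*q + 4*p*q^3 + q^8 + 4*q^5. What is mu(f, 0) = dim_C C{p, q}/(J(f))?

9

The Hessian of f at 0 is [[0, 0], [0, 0]] with rank 0, so corank 2. A Groebner basis of the Jacobian ideal J(f) in C{p,q} is {p^4, p^3*q - p^2 - 2*p*q^2, p^3/2 + p^2*q^2, p*q/2 + q^3}; counting standard monomials gives mu = 9. Corank 2; j^3 = p^2*q has shape L^2 M (L != M), so D-series; mu = 9 gives D_9.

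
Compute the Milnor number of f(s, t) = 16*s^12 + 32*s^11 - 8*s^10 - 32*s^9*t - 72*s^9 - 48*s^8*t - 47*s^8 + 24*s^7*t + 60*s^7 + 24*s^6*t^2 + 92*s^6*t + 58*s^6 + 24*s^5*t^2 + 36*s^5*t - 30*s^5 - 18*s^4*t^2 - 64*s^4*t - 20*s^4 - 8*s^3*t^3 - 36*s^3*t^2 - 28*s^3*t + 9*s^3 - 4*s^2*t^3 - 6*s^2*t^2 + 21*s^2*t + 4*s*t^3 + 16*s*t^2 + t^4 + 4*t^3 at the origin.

5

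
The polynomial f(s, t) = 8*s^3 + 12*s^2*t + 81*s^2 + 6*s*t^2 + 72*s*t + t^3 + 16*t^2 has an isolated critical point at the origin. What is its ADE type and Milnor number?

The Hessian of f at 0 is [[162, 72], [72, 32]] with rank 1, so corank 1. A Groebner basis of the Jacobian ideal J(f) in C{s,t} is {t^2, s + 4*t/9}; counting standard monomials gives mu = 2. Corank 1: A-series; mu = 2 gives A_2.

Type A_{2}, Milnor number mu = 2.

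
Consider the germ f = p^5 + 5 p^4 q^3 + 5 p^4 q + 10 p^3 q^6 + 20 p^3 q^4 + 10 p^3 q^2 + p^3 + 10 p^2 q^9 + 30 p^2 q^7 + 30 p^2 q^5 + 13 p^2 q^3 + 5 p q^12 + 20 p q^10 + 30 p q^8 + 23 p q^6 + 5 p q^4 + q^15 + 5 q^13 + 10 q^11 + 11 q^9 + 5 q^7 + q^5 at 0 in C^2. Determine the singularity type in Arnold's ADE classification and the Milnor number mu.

Type E_8, Milnor number mu = 8.

The Hessian of f at 0 is [[0, 0], [0, 0]] with rank 0, so corank 2. A Groebner basis of the Jacobian ideal J(f) in C{p,q} is {p^2/2 + p*q^3, -2*p^2 + q^4, p^3, p^2*q}; counting standard monomials gives mu = 8. Corank 2; j^3 = p^3 is a perfect cube, so E-series; the 5-jet and mu = 8 give E_8.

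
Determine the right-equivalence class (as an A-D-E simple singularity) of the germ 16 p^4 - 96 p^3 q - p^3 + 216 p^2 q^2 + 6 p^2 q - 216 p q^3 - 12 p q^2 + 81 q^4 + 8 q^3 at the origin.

E6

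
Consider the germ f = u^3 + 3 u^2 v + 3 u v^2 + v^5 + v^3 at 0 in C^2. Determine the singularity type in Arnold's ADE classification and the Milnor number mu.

Type E8, Milnor number mu = 8.

The Hessian of f at 0 has rank 0. Corank 2; j^3 = (u + v)^3 is a perfect cube, so E-series; the 5-jet and mu = 8 give E_8.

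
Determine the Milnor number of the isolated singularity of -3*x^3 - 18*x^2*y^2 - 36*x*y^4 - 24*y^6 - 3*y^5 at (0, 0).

The Hessian of f at 0 has rank 0. Corank 2; j^3 = -3*x^3 is a perfect cube, so E-series; the 5-jet and mu = 8 give E_8.

8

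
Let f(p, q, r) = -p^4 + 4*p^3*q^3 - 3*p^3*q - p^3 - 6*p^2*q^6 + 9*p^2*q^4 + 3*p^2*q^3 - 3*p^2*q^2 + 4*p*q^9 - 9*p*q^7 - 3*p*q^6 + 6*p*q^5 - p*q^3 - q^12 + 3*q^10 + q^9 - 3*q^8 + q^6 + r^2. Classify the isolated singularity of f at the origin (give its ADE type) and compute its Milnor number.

Type E7, Milnor number mu = 7.

The Hessian of f at 0 is [[0, 0, 0], [0, 0, 0], [0, 0, 2]] with rank 1, so corank 2. A Groebner basis of the Jacobian ideal J(f) in C{p,q,r} is {3*p^2 + q^4 + q^3, p^3, p^2*q - p^2 - q^3/3, 2*p^2 + p*q^2 + 2*q^3/3, r}; counting standard monomials gives mu = 7. Corank 2; j^3 = -p^3 is a perfect cube, so E-series; the 4-jet and mu = 7 give E_7.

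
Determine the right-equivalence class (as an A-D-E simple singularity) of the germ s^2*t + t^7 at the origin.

D8

The Hessian of f at 0 has rank 0. Corank 2; j^3 = s^2*t has shape L^2 M (L != M), so D-series; mu = 8 gives D_8.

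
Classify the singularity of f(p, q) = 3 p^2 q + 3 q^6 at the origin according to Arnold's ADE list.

The Hessian of f at 0 has rank 0. Corank 2; j^3 = 3*p^2*q has shape L^2 M (L != M), so D-series; mu = 7 gives D_7.

D7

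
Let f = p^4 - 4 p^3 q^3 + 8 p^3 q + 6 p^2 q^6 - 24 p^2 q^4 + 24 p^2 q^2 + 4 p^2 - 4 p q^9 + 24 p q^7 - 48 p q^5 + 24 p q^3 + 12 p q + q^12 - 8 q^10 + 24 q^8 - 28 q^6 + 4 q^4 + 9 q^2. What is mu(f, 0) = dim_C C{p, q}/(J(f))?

3

The Hessian of f at 0 is [[8, 12], [12, 18]] with rank 1, so corank 1. A Groebner basis of the Jacobian ideal J(f) in C{p,q} is {q^3, p + 3*q/2}; counting standard monomials gives mu = 3. Corank 1: A-series; mu = 3 gives A_3.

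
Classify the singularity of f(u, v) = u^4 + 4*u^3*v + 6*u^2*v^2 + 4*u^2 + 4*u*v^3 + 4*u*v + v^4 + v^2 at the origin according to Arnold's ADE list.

A_{3}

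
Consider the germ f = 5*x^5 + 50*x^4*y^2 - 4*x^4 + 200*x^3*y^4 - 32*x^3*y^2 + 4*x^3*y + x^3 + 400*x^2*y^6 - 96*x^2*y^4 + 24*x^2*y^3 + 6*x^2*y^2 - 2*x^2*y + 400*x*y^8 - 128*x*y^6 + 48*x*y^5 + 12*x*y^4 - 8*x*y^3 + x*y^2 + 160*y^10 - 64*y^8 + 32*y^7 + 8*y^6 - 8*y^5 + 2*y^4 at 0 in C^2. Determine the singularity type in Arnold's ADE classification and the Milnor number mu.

Type D_6, Milnor number mu = 6.

The Hessian of f at 0 has rank 0. Corank 2; j^3 = x*(x - y)^2 has shape L^2 M (L != M), so D-series; mu = 6 gives D_6.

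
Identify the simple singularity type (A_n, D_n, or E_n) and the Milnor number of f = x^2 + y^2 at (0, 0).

Type A1, Milnor number mu = 1.

The Hessian of f at 0 has rank 2. Corank 0: nondegenerate Morse point, so A_1.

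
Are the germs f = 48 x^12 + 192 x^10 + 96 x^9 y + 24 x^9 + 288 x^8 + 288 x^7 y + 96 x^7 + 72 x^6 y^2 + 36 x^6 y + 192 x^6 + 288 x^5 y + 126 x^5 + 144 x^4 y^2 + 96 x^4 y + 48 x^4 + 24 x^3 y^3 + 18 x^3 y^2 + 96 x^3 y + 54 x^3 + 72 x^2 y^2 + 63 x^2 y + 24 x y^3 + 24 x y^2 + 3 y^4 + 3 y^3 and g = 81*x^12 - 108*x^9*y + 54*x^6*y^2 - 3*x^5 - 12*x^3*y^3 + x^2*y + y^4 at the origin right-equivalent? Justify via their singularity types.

Yes.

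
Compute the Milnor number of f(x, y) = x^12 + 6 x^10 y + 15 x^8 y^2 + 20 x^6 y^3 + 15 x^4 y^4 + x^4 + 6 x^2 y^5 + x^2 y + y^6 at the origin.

The Hessian of f at 0 is [[0, 0], [0, 0]] with rank 0, so corank 2. A Groebner basis of the Jacobian ideal J(f) in C{x,y} is {x^2/6 + y^5, x^3, x*y}; counting standard monomials gives mu = 7. Corank 2; j^3 = x^2*y has shape L^2 M (L != M), so D-series; mu = 7 gives D_7.

7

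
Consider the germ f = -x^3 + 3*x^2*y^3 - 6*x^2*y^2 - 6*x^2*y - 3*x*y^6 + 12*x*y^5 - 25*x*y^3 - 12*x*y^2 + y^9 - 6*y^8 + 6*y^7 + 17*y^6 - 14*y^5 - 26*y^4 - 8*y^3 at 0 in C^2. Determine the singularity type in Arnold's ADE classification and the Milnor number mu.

The Hessian of f at 0 is [[0, 0], [0, 0]] with rank 0, so corank 2. A Groebner basis of the Jacobian ideal J(f) in C{x,y} is {-x^2/4 - x*y + y^4 - y^3/12 - y^2, x^3 + 11*x^2/2 + 22*x*y + 59*y^3/6 + 22*y^2, x^2*y - 23*x^2/12 - 23*x*y/3 - 167*y^3/36 - 23*y^2/3, x^2/2 + x*y^2 + 2*x*y + 13*y^3/6 + 2*y^2}; counting standard monomials gives mu = 7. Corank 2; j^3 = -(x + 2*y)^3 is a perfect cube, so E-series; the 4-jet and mu = 7 give E_7.

Type E_7, Milnor number mu = 7.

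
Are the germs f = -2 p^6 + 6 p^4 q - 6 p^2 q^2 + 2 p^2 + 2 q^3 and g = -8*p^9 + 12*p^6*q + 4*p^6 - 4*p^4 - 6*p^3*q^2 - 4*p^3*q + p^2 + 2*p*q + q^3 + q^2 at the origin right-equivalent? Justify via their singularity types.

The Hessian of f at 0 is [[4, 0], [0, 0]] with rank 1, so corank 1. A Groebner basis of the Jacobian ideal J(f) in C{p,q} is {q^2, p}; counting standard monomials gives mu = 2. Corank 1: A-series; mu = 2 gives A_2. The Hessian of g at 0 is [[2, 2], [2, 2]] with rank 1, so corank 1. A Groebner basis of the Jacobian ideal J(g) in C{p,q} is {q^2, p + q}; counting standard monomials gives mu = 2. Corank 1: A-series; mu = 2 gives A_2. Both have type A_2, hence right-equivalent.

Yes.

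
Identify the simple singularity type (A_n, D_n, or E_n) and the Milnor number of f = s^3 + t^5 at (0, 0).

Type E_{8}, Milnor number mu = 8.

The Hessian of f at 0 is [[0, 0], [0, 0]] with rank 0, so corank 2. A Groebner basis of the Jacobian ideal J(f) in C{s,t} is {t^4, s^2}; counting standard monomials gives mu = 8. Corank 2; j^3 = s^3 is a perfect cube, so E-series; the 5-jet and mu = 8 give E_8.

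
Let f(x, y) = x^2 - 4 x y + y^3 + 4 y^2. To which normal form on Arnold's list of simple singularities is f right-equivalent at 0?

The Hessian of f at 0 has rank 1. Corank 1: A-series; mu = 2 gives A_2.

A_{2}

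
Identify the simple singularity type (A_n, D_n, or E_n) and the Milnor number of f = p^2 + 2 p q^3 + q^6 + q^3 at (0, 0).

The Hessian of f at 0 is [[2, 0], [0, 0]] with rank 1, so corank 1. A Groebner basis of the Jacobian ideal J(f) in C{p,q} is {q^2, p}; counting standard monomials gives mu = 2. Corank 1: A-series; mu = 2 gives A_2.

Type A_2, Milnor number mu = 2.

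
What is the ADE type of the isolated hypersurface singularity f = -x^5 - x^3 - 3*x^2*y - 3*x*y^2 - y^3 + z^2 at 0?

E_8

The Hessian of f at 0 is [[0, 0, 0], [0, 0, 0], [0, 0, 2]] with rank 1, so corank 2. A Groebner basis of the Jacobian ideal J(f) in C{x,y,z} is {y^5, x*y^3 + 3*y^4/4, x^2 + 2*x*y + y^2, z}; counting standard monomials gives mu = 8. Corank 2; j^3 = -(x + y)^3 is a perfect cube, so E-series; the 5-jet and mu = 8 give E_8.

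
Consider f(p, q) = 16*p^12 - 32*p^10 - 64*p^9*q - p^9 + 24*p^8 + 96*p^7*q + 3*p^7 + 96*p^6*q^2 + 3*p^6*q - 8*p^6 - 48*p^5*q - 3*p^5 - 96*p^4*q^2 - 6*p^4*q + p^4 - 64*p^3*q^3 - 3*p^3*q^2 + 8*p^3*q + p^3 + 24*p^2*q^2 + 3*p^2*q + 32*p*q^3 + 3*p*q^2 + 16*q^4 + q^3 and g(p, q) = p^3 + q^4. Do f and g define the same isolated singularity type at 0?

Yes.

The Hessian of f at 0 has rank 0. Corank 2; j^3 = (p + q)^3 is a perfect cube, so E-series; the 4-jet and mu = 6 give E_6. The Hessian of g at 0 has rank 0. Corank 2; j^3 = p^3 is a perfect cube, so E-series; the 4-jet and mu = 6 give E_6. Both have type E_6, hence right-equivalent.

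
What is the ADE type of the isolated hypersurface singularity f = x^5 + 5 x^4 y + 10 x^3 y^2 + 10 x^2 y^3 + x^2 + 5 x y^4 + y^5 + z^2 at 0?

A_{4}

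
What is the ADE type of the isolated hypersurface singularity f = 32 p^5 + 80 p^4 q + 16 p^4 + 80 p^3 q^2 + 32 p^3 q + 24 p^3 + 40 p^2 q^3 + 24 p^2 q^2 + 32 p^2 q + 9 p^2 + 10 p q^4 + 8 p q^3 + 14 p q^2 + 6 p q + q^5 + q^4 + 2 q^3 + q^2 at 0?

A4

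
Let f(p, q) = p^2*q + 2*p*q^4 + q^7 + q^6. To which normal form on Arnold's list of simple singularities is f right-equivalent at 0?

D7

The Hessian of f at 0 is [[0, 0], [0, 0]] with rank 0, so corank 2. A Groebner basis of the Jacobian ideal J(f) in C{p,q} is {p*q + q^4, p^3, p^2*q, -p^2/6 + p*q^2}; counting standard monomials gives mu = 7. Corank 2; j^3 = p^2*q has shape L^2 M (L != M), so D-series; mu = 7 gives D_7.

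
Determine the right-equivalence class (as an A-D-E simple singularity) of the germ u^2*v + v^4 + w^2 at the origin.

The Hessian of f at 0 is [[0, 0, 0], [0, 0, 0], [0, 0, 2]] with rank 1, so corank 2. A Groebner basis of the Jacobian ideal J(f) in C{u,v,w} is {u^3, u^2/4 + v^3, u*v, w}; counting standard monomials gives mu = 5. Corank 2; j^3 = u^2*v has shape L^2 M (L != M), so D-series; mu = 5 gives D_5.

D5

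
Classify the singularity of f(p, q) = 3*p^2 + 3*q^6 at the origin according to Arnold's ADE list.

A_5

The Hessian of f at 0 is [[6, 0], [0, 0]] with rank 1, so corank 1. A Groebner basis of the Jacobian ideal J(f) in C{p,q} is {q^5, p}; counting standard monomials gives mu = 5. Corank 1: A-series; mu = 5 gives A_5.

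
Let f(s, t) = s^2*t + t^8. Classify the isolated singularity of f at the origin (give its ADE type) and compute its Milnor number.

Type D_{9}, Milnor number mu = 9.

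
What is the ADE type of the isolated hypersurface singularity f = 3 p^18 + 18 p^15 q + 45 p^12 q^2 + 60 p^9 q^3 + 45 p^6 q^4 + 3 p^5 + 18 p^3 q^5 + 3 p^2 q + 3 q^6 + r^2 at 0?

The Hessian of f at 0 is [[0, 0, 0], [0, 0, 0], [0, 0, 2]] with rank 1, so corank 2. A Groebner basis of the Jacobian ideal J(f) in C{p,q,r} is {p^2/6 + q^5, p^3, p*q, r}; counting standard monomials gives mu = 7. Corank 2; j^3 = 3*p^2*q has shape L^2 M (L != M), so D-series; mu = 7 gives D_7.

D_7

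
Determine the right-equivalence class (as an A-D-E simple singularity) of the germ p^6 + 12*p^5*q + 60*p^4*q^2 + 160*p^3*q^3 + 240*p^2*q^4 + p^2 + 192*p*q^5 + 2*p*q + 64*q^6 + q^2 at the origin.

The Hessian of f at 0 is [[2, 2], [2, 2]] with rank 1, so corank 1. A Groebner basis of the Jacobian ideal J(f) in C{p,q} is {q^5, p + q}; counting standard monomials gives mu = 5. Corank 1: A-series; mu = 5 gives A_5.

A_5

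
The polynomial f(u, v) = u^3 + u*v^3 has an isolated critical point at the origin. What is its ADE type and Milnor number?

Type E_7, Milnor number mu = 7.

The Hessian of f at 0 is [[0, 0], [0, 0]] with rank 0, so corank 2. A Groebner basis of the Jacobian ideal J(f) in C{u,v} is {u^3, u*v^2, 3*u^2 + v^3}; counting standard monomials gives mu = 7. Corank 2; j^3 = u^3 is a perfect cube, so E-series; the 4-jet and mu = 7 give E_7.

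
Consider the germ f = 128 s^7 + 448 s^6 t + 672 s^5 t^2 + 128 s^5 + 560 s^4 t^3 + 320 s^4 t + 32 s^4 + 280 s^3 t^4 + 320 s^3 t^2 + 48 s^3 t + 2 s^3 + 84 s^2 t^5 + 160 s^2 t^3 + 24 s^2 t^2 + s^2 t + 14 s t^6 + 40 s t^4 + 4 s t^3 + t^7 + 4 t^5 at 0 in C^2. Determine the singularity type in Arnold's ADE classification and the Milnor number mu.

Type D8, Milnor number mu = 8.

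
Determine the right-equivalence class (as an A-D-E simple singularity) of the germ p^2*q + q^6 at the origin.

D_7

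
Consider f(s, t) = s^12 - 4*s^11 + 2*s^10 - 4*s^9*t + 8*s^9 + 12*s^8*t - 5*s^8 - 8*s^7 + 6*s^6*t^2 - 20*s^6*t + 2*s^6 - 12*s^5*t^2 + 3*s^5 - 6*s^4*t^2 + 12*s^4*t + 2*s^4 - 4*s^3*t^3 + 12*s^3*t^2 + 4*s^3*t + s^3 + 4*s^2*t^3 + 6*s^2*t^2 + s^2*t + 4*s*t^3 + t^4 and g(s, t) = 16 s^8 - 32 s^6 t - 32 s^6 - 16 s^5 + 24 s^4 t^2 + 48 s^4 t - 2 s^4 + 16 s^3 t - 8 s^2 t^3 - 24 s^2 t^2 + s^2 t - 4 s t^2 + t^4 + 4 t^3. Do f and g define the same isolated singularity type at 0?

Yes.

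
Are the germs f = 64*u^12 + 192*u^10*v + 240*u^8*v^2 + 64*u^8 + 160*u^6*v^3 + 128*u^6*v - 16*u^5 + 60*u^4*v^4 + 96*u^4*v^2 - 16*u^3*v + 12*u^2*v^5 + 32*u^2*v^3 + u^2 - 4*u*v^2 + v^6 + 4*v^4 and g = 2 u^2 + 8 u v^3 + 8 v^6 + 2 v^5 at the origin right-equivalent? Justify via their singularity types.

No.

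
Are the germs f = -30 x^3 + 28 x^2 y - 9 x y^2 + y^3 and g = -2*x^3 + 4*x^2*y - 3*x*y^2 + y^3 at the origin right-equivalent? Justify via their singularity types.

Yes.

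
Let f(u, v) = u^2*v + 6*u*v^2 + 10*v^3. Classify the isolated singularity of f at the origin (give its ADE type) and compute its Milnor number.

Type D_{4}, Milnor number mu = 4.

The Hessian of f at 0 has rank 0. Corank 2; j^3 = v*(u^2 + 6*u*v + 10*v^2) splits into three distinct lines over C (the quadratic factor has nonzero discriminant), so D_4.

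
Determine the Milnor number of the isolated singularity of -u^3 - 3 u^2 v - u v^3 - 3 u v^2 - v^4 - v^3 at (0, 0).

The Hessian of f at 0 is [[0, 0], [0, 0]] with rank 0, so corank 2. A Groebner basis of the Jacobian ideal J(f) in C{u,v} is {u^3 + 3*u^2*v + 6*u^2 + 12*u*v + 6*v^2, -3*u^2 + u*v^2 - 6*u*v - 3*v^2, 3*u^2 + 6*u*v + v^3 + 3*v^2}; counting standard monomials gives mu = 7. Corank 2; j^3 = -(u + v)^3 is a perfect cube, so E-series; the 4-jet and mu = 7 give E_7.

7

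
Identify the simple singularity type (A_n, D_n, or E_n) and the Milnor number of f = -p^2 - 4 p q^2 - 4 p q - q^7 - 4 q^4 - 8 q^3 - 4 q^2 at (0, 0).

Type A6, Milnor number mu = 6.

The Hessian of f at 0 has rank 1. Corank 1: A-series; mu = 6 gives A_6.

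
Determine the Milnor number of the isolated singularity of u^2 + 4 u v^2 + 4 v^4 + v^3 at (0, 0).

2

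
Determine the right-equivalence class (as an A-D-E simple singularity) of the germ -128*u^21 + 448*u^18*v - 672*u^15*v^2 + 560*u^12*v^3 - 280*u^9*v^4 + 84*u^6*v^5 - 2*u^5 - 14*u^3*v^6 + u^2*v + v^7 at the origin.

The Hessian of f at 0 has rank 0. Corank 2; j^3 = u^2*v has shape L^2 M (L != M), so D-series; mu = 8 gives D_8.

D8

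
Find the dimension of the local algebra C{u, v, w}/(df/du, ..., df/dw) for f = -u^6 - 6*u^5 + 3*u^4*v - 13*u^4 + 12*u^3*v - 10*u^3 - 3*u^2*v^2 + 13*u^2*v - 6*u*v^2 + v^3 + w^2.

The Hessian of f at 0 has rank 1. Corank 2; j^3 = -(2*u - v)*(5*u^2 - 4*u*v + v^2) splits into three distinct lines over C (the quadratic factor has nonzero discriminant), so D_4.

4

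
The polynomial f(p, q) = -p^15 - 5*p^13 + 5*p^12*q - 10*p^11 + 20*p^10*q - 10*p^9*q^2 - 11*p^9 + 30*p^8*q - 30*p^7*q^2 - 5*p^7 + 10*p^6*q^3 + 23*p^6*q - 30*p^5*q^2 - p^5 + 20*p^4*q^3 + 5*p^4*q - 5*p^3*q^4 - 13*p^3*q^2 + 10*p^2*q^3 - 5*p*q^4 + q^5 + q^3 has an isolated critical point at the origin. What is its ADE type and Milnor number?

The Hessian of f at 0 is [[0, 0], [0, 0]] with rank 0, so corank 2. A Groebner basis of the Jacobian ideal J(f) in C{p,q} is {p^4 - 2*q^2, p^3*q - q^2/2, p*q^2, q^3}; counting standard monomials gives mu = 8. Corank 2; j^3 = q^3 is a perfect cube, so E-series; the 5-jet and mu = 8 give E_8.

Type E_{8}, Milnor number mu = 8.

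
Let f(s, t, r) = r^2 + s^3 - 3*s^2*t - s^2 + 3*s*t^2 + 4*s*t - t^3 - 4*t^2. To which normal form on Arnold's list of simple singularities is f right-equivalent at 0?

A_{2}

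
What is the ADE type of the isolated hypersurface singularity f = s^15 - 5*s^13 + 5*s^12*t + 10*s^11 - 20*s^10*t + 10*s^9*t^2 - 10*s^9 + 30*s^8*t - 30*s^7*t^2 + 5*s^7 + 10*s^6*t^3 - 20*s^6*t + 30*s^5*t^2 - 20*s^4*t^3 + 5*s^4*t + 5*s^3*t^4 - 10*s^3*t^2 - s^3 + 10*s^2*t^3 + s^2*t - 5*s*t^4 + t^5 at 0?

D6

The Hessian of f at 0 has rank 0. Corank 2; j^3 = -s^2*(s - t) has shape L^2 M (L != M), so D-series; mu = 6 gives D_6.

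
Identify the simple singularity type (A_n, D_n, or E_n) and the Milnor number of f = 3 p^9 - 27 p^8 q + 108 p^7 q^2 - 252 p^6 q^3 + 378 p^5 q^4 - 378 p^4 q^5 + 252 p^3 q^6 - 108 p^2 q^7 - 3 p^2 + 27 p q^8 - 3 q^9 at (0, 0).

Type A_{8}, Milnor number mu = 8.

The Hessian of f at 0 has rank 1. Corank 1: A-series; mu = 8 gives A_8.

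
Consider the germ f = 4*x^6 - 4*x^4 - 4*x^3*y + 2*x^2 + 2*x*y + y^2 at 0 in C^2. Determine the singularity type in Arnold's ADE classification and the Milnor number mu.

Type A1, Milnor number mu = 1.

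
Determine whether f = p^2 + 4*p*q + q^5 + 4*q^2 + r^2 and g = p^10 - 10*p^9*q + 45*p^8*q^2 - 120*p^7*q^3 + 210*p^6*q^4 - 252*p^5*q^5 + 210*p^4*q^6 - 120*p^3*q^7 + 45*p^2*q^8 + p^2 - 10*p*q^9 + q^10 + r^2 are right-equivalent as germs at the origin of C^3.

No.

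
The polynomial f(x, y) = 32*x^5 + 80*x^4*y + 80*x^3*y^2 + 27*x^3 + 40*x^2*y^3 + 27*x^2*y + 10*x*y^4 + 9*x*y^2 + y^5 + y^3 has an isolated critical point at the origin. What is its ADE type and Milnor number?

The Hessian of f at 0 is [[0, 0], [0, 0]] with rank 0, so corank 2. A Groebner basis of the Jacobian ideal J(f) in C{x,y} is {y^5, x*y^3 + 3*y^4/8, x^2 + 2*x*y/3 + y^2/9}; counting standard monomials gives mu = 8. Corank 2; j^3 = (3*x + y)^3 is a perfect cube, so E-series; the 5-jet and mu = 8 give E_8.

Type E8, Milnor number mu = 8.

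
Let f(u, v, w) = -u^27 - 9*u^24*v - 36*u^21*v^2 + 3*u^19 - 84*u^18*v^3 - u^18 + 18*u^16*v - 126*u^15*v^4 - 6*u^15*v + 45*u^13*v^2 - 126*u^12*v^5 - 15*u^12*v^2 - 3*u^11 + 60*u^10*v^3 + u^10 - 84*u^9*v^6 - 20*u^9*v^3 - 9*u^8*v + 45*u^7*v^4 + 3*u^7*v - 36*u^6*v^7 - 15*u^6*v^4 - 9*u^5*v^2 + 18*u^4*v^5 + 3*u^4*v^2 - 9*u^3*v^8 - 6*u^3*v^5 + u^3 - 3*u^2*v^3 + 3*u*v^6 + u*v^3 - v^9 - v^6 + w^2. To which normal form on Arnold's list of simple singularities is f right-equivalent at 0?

The Hessian of f at 0 has rank 1. Corank 2; j^3 = u^3 is a perfect cube, so E-series; the 4-jet and mu = 7 give E_7.

E_{7}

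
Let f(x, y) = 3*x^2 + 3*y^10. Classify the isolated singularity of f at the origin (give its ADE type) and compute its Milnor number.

The Hessian of f at 0 is [[6, 0], [0, 0]] with rank 1, so corank 1. A Groebner basis of the Jacobian ideal J(f) in C{x,y} is {y^9, x}; counting standard monomials gives mu = 9. Corank 1: A-series; mu = 9 gives A_9.

Type A9, Milnor number mu = 9.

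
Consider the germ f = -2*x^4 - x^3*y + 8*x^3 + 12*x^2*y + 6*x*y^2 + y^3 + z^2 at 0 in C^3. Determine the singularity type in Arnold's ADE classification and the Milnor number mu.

Type E_{7}, Milnor number mu = 7.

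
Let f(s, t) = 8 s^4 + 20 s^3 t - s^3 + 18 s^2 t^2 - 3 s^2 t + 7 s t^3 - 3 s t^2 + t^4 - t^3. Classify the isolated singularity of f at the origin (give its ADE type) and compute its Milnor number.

Type E_{7}, Milnor number mu = 7.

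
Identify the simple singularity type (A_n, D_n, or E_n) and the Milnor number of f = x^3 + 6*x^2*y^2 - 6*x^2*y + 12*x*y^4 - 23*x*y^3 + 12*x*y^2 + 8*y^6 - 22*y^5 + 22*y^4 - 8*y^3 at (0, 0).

Type E_{7}, Milnor number mu = 7.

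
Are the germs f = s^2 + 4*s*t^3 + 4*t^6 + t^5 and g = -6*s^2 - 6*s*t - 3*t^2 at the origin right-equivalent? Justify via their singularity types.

The Hessian of f at 0 has rank 1. Corank 1: A-series; mu = 4 gives A_4. The Hessian of g at 0 has rank 2. Corank 0: nondegenerate Morse point, so A_1. f is A_4 but g is A_1, hence not right-equivalent.

No.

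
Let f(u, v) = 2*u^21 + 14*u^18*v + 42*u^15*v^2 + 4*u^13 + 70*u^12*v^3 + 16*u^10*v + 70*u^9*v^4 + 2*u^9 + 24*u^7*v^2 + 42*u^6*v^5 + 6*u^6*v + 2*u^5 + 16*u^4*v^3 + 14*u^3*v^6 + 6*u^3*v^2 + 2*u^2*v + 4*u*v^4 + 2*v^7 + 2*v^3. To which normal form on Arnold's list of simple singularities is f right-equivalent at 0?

D_4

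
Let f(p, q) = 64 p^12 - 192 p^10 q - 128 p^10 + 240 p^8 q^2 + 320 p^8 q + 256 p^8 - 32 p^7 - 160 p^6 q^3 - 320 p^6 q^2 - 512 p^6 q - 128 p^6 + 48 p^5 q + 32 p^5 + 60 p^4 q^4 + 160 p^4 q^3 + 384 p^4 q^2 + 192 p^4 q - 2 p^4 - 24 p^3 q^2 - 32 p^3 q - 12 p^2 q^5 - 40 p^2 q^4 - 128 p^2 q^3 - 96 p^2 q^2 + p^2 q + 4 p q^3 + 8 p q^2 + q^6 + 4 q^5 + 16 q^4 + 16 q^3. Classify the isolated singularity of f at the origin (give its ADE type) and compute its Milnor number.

The Hessian of f at 0 has rank 0. Corank 2; j^3 = q*(p + 4*q)^2 has shape L^2 M (L != M), so D-series; mu = 7 gives D_7.

Type D7, Milnor number mu = 7.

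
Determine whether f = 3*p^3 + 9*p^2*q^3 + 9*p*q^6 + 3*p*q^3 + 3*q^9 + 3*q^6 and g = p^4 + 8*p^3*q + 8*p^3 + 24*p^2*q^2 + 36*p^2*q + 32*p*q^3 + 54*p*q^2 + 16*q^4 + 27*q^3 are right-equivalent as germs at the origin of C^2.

The Hessian of f at 0 is [[0, 0], [0, 0]] with rank 0, so corank 2. A Groebner basis of the Jacobian ideal J(f) in C{p,q} is {p^3, p*q^2, 3*p^2 + q^3}; counting standard monomials gives mu = 7. Corank 2; j^3 = 3*p^3 is a perfect cube, so E-series; the 4-jet and mu = 7 give E_7. The Hessian of g at 0 is [[0, 0], [0, 0]] with rank 0, so corank 2. A Groebner basis of the Jacobian ideal J(g) in C{p,q} is {q^4, p*q^2 + 5*q^3/3, p^2 + 3*p*q + 9*q^2/4}; counting standard monomials gives mu = 6. Corank 2; j^3 = (2*p + 3*q)^3 is a perfect cube, so E-series; the 4-jet and mu = 6 give E_6. f is E_7 but g is E_6, hence not right-equivalent.

No.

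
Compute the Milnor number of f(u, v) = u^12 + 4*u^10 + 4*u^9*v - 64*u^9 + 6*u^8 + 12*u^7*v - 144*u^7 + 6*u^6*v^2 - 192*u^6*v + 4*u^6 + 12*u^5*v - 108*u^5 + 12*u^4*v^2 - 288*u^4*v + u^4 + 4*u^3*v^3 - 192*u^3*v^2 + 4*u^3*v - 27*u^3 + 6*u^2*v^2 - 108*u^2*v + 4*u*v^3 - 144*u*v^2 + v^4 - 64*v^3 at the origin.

6

The Hessian of f at 0 has rank 0. Corank 2; j^3 = -(3*u + 4*v)^3 is a perfect cube, so E-series; the 4-jet and mu = 6 give E_6.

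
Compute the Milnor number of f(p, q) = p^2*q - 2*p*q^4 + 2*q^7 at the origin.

The Hessian of f at 0 has rank 0. Corank 2; j^3 = p^2*q has shape L^2 M (L != M), so D-series; mu = 8 gives D_8.

8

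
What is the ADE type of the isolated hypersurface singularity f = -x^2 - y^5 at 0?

A_4

The Hessian of f at 0 has rank 1. Corank 1: A-series; mu = 4 gives A_4.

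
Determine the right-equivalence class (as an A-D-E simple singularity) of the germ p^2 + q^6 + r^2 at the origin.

The Hessian of f at 0 has rank 2. Corank 1: A-series; mu = 5 gives A_5.

A5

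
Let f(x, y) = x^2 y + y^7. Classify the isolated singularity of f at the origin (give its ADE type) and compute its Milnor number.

The Hessian of f at 0 has rank 0. Corank 2; j^3 = x^2*y has shape L^2 M (L != M), so D-series; mu = 8 gives D_8.

Type D_{8}, Milnor number mu = 8.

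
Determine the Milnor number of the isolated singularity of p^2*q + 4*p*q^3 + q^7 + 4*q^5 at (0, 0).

The Hessian of f at 0 has rank 0. Corank 2; j^3 = p^2*q has shape L^2 M (L != M), so D-series; mu = 8 gives D_8.

8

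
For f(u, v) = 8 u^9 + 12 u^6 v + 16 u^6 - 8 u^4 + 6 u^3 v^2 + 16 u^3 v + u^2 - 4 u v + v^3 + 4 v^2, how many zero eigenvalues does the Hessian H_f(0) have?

Hessian at 0 has rank 1.

1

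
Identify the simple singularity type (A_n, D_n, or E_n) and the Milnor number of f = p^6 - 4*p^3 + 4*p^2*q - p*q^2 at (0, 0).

Type D_7, Milnor number mu = 7.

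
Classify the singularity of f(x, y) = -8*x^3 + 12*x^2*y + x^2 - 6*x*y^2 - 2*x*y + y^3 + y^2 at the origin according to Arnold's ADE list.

The Hessian of f at 0 is [[2, -2], [-2, 2]] with rank 1, so corank 1. A Groebner basis of the Jacobian ideal J(f) in C{x,y} is {y^2, x - y}; counting standard monomials gives mu = 2. Corank 1: A-series; mu = 2 gives A_2.

A_{2}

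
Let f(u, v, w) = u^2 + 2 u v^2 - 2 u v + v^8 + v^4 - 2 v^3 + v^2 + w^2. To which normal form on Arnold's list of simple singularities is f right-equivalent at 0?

A_7

The Hessian of f at 0 has rank 2. Corank 1: A-series; mu = 7 gives A_7.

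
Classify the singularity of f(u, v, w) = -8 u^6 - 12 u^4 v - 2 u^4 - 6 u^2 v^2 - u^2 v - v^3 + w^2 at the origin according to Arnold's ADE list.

D4

The Hessian of f at 0 has rank 1. Corank 2; j^3 = -v*(u^2 + v^2) splits into three distinct lines over C (the quadratic factor has nonzero discriminant), so D_4.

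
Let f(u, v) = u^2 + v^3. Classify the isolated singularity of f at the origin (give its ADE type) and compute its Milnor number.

Type A_{2}, Milnor number mu = 2.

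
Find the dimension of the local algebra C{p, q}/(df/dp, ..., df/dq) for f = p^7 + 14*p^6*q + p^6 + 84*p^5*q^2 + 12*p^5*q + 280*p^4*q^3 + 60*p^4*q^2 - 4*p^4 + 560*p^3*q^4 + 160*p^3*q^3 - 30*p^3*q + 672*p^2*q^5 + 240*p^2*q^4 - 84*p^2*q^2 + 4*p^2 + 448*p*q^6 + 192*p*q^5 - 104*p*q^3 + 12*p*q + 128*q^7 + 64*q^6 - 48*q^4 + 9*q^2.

6

The Hessian of f at 0 is [[8, 12], [12, 18]] with rank 1, so corank 1. A Groebner basis of the Jacobian ideal J(f) in C{p,q} is {-16*p*q + q^4 - 24*q^2, p*q^2 - 8*p/3 + 5*q^3/3 - 4*q, p^2 + 3*p*q + 9*q^2/4}; counting standard monomials gives mu = 6. Corank 1: A-series; mu = 6 gives A_6.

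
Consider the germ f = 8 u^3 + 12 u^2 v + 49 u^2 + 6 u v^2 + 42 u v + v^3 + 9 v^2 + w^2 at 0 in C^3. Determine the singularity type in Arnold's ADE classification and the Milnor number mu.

The Hessian of f at 0 has rank 2. Corank 1: A-series; mu = 2 gives A_2.

Type A2, Milnor number mu = 2.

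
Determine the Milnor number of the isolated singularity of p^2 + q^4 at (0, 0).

3

The Hessian of f at 0 is [[2, 0], [0, 0]] with rank 1, so corank 1. A Groebner basis of the Jacobian ideal J(f) in C{p,q} is {q^3, p}; counting standard monomials gives mu = 3. Corank 1: A-series; mu = 3 gives A_3.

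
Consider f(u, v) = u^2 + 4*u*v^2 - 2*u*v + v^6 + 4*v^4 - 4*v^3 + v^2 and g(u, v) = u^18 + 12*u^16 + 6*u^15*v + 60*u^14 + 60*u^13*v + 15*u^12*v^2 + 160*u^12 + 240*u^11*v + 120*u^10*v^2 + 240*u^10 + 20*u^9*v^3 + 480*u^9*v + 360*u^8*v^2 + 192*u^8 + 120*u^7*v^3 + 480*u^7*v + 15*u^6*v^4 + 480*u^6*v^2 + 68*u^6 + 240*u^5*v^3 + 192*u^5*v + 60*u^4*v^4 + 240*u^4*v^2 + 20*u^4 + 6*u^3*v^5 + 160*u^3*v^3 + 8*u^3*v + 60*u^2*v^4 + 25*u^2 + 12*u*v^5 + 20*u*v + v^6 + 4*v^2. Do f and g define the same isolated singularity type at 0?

The Hessian of f at 0 is [[2, -2], [-2, 2]] with rank 1, so corank 1. A Groebner basis of the Jacobian ideal J(f) in C{u,v} is {u^3 + 3*u^2/2 - 5*u*v/2 - u/2 + v/2, u^2*v + u^2 - 3*u*v/2 - u/4 + v/4, u/2 + v^2 - v/2}; counting standard monomials gives mu = 5. Corank 1: A-series; mu = 5 gives A_5. The Hessian of g at 0 is [[50, 20], [20, 8]] with rank 1, so corank 1. A Groebner basis of the Jacobian ideal J(g) in C{u,v} is {u*v^2 + 125*u/8 + 25*v/4, -625*u/16 + v^3 - 125*v/8, u^2 + 4*u*v/5 + 4*v^2/25}; counting standard monomials gives mu = 5. Corank 1: A-series; mu = 5 gives A_5. Both have type A_5, hence right-equivalent.

Yes.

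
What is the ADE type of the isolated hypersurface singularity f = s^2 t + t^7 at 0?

The Hessian of f at 0 has rank 0. Corank 2; j^3 = s^2*t has shape L^2 M (L != M), so D-series; mu = 8 gives D_8.

D8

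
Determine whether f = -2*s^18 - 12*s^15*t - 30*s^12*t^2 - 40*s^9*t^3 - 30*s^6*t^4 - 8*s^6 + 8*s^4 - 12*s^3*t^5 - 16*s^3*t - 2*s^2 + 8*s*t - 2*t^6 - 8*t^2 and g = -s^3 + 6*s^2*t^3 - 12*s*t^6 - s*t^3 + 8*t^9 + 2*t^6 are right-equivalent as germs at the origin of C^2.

No.

The Hessian of f at 0 has rank 1. Corank 1: A-series; mu = 5 gives A_5. The Hessian of g at 0 has rank 0. Corank 2; j^3 = -s^3 is a perfect cube, so E-series; the 4-jet and mu = 7 give E_7. f is A_5 but g is E_7, hence not right-equivalent.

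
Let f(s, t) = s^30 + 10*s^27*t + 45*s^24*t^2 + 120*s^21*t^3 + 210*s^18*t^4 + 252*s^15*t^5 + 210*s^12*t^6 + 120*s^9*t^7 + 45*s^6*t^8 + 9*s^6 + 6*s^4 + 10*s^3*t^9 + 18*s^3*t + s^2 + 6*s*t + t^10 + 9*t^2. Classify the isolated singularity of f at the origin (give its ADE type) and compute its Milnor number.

Type A9, Milnor number mu = 9.

The Hessian of f at 0 has rank 1. Corank 1: A-series; mu = 9 gives A_9.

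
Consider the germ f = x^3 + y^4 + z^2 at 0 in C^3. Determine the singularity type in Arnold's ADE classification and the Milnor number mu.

Type E6, Milnor number mu = 6.

The Hessian of f at 0 is [[0, 0, 0], [0, 0, 0], [0, 0, 2]] with rank 1, so corank 2. A Groebner basis of the Jacobian ideal J(f) in C{x,y,z} is {y^3, x^2, z}; counting standard monomials gives mu = 6. Corank 2; j^3 = x^3 is a perfect cube, so E-series; the 4-jet and mu = 6 give E_6.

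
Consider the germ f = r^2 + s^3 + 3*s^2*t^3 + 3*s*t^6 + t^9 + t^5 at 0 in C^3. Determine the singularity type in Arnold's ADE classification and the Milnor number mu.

Type E_{8}, Milnor number mu = 8.

The Hessian of f at 0 has rank 1. Corank 2; j^3 = s^3 is a perfect cube, so E-series; the 5-jet and mu = 8 give E_8.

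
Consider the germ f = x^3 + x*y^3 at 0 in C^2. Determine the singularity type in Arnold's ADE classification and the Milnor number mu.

Type E7, Milnor number mu = 7.

The Hessian of f at 0 has rank 0. Corank 2; j^3 = x^3 is a perfect cube, so E-series; the 4-jet and mu = 7 give E_7.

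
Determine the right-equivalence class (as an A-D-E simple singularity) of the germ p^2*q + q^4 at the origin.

The Hessian of f at 0 has rank 0. Corank 2; j^3 = p^2*q has shape L^2 M (L != M), so D-series; mu = 5 gives D_5.

D_{5}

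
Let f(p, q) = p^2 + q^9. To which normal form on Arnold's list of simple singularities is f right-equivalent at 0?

A8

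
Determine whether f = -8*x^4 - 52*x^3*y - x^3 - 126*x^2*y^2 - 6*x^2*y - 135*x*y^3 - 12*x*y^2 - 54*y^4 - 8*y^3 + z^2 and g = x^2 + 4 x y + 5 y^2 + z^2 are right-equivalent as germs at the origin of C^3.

No.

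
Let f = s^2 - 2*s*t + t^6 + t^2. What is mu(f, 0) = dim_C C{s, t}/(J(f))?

5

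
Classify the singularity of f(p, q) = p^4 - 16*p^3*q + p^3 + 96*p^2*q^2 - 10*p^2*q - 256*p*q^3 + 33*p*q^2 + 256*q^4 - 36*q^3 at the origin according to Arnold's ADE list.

D_5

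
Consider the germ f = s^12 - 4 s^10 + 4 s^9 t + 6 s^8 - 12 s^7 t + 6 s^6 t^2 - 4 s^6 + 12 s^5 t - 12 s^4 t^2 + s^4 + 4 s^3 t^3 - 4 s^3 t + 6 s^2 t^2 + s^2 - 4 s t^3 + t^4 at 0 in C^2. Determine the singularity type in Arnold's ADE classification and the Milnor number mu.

The Hessian of f at 0 has rank 1. Corank 1: A-series; mu = 3 gives A_3.

Type A3, Milnor number mu = 3.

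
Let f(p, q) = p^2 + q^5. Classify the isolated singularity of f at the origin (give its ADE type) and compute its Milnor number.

The Hessian of f at 0 is [[2, 0], [0, 0]] with rank 1, so corank 1. A Groebner basis of the Jacobian ideal J(f) in C{p,q} is {q^4, p}; counting standard monomials gives mu = 4. Corank 1: A-series; mu = 4 gives A_4.

Type A4, Milnor number mu = 4.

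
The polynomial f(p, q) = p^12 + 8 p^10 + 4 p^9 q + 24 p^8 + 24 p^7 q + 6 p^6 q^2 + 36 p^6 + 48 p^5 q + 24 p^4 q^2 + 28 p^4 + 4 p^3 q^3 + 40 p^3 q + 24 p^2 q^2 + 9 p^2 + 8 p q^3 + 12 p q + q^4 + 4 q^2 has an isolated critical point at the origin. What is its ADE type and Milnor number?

The Hessian of f at 0 has rank 1. Corank 1: A-series; mu = 3 gives A_3.

Type A_{3}, Milnor number mu = 3.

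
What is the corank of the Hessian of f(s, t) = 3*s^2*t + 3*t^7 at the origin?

2

Hessian at 0 has rank 0.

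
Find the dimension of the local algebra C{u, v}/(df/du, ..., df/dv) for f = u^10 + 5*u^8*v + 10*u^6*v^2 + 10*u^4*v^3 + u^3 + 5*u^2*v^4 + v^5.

8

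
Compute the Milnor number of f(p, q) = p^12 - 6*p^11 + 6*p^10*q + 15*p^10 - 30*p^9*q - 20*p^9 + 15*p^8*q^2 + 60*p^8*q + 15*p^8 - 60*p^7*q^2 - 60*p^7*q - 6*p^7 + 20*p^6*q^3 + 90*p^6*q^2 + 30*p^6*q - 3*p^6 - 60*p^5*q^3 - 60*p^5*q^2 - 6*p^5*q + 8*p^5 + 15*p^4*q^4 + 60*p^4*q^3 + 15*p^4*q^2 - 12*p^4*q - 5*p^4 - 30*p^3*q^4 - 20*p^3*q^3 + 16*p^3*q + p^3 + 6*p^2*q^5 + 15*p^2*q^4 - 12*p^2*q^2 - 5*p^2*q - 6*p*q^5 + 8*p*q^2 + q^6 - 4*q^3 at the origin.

7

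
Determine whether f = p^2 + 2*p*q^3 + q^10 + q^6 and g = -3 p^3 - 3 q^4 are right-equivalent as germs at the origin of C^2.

No.

The Hessian of f at 0 has rank 1. Corank 1: A-series; mu = 9 gives A_9. The Hessian of g at 0 has rank 0. Corank 2; j^3 = -3*p^3 is a perfect cube, so E-series; the 4-jet and mu = 6 give E_6. f is A_9 but g is E_6, hence not right-equivalent.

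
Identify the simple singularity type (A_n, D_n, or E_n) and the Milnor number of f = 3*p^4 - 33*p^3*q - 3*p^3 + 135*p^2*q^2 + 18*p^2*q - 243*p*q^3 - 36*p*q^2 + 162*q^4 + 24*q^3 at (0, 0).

The Hessian of f at 0 has rank 0. Corank 2; j^3 = -3*(p - 2*q)^3 is a perfect cube, so E-series; the 4-jet and mu = 7 give E_7.

Type E_{7}, Milnor number mu = 7.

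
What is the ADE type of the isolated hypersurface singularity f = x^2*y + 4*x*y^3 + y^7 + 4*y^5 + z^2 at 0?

D_{8}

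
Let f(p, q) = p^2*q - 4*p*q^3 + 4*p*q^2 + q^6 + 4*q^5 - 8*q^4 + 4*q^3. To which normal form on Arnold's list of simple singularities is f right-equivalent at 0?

The Hessian of f at 0 has rank 0. Corank 2; j^3 = q*(p + 2*q)^2 has shape L^2 M (L != M), so D-series; mu = 7 gives D_7.

D7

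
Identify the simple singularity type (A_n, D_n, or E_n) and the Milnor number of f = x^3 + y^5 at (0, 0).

Type E_{8}, Milnor number mu = 8.

The Hessian of f at 0 has rank 0. Corank 2; j^3 = x^3 is a perfect cube, so E-series; the 5-jet and mu = 8 give E_8.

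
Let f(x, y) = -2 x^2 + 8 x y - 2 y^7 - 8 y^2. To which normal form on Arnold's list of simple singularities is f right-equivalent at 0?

A6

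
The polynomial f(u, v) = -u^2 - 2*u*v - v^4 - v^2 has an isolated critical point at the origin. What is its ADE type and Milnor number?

The Hessian of f at 0 has rank 1. Corank 1: A-series; mu = 3 gives A_3.

Type A_3, Milnor number mu = 3.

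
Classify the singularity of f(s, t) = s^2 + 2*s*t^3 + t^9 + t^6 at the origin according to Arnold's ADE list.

A_{8}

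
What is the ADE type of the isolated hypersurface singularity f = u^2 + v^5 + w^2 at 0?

The Hessian of f at 0 is [[2, 0, 0], [0, 0, 0], [0, 0, 2]] with rank 2, so corank 1. A Groebner basis of the Jacobian ideal J(f) in C{u,v,w} is {v^4, u, w}; counting standard monomials gives mu = 4. Corank 1: A-series; mu = 4 gives A_4.

A_4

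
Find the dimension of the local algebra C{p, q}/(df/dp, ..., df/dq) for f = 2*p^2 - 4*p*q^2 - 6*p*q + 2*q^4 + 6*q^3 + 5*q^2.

The Hessian of f at 0 has rank 2. Corank 0: nondegenerate Morse point, so A_1.

1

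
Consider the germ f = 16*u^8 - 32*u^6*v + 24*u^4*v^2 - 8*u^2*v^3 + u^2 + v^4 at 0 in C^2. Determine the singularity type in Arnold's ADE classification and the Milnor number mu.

Type A_3, Milnor number mu = 3.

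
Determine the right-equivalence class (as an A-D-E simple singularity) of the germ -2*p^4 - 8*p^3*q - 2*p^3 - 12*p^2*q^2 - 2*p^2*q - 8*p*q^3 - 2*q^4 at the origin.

D5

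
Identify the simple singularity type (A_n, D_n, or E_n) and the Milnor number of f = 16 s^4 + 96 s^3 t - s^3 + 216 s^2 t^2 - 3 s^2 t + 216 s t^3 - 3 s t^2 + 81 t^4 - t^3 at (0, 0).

The Hessian of f at 0 is [[0, 0], [0, 0]] with rank 0, so corank 2. A Groebner basis of the Jacobian ideal J(f) in C{s,t} is {t^4, s*t^2 + 7*t^3/6, s^2 + 2*s*t + t^2}; counting standard monomials gives mu = 6. Corank 2; j^3 = -(s + t)^3 is a perfect cube, so E-series; the 4-jet and mu = 6 give E_6.

Type E6, Milnor number mu = 6.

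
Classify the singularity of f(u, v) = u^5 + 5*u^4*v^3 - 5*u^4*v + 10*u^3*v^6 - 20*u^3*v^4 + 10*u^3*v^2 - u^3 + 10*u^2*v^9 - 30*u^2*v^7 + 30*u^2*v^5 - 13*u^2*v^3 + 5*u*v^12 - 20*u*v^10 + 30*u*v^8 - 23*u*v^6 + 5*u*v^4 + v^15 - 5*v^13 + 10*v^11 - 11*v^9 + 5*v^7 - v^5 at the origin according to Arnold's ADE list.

E_8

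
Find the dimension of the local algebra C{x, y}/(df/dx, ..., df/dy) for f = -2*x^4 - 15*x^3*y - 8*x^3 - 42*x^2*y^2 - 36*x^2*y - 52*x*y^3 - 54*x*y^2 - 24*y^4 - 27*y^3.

The Hessian of f at 0 has rank 0. Corank 2; j^3 = -(2*x + 3*y)^3 is a perfect cube, so E-series; the 4-jet and mu = 7 give E_7.

7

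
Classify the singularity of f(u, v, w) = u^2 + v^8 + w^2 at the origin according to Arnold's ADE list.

A_{7}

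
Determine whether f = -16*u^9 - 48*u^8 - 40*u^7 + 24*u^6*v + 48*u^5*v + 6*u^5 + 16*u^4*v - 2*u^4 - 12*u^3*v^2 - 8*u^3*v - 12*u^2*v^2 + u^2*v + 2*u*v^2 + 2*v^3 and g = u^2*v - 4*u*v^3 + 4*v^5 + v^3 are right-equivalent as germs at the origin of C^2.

Yes.

The Hessian of f at 0 has rank 0. Corank 2; j^3 = v*(u^2 + 2*u*v + 2*v^2) splits into three distinct lines over C (the quadratic factor has nonzero discriminant), so D_4. The Hessian of g at 0 has rank 0. Corank 2; j^3 = v*(u^2 + v^2) splits into three distinct lines over C (the quadratic factor has nonzero discriminant), so D_4. Both have type D_4, hence right-equivalent.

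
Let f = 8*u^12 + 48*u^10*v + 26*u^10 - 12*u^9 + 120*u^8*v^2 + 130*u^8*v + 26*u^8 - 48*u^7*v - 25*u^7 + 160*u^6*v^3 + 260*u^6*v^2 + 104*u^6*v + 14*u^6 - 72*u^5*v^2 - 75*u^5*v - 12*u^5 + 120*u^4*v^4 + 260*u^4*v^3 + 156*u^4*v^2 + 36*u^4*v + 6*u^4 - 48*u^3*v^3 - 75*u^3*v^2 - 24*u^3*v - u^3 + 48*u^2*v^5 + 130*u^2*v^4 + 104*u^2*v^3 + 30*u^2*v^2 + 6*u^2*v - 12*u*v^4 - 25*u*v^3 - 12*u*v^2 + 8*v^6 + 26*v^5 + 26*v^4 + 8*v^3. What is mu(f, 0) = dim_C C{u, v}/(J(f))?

7

The Hessian of f at 0 has rank 0. Corank 2; j^3 = -(u - 2*v)^3 is a perfect cube, so E-series; the 4-jet and mu = 7 give E_7.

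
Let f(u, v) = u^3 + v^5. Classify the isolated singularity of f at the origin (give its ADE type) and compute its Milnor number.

The Hessian of f at 0 is [[0, 0], [0, 0]] with rank 0, so corank 2. A Groebner basis of the Jacobian ideal J(f) in C{u,v} is {v^4, u^2}; counting standard monomials gives mu = 8. Corank 2; j^3 = u^3 is a perfect cube, so E-series; the 5-jet and mu = 8 give E_8.

Type E_8, Milnor number mu = 8.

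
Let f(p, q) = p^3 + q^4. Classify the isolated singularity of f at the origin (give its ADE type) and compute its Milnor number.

Type E_{6}, Milnor number mu = 6.

The Hessian of f at 0 has rank 0. Corank 2; j^3 = p^3 is a perfect cube, so E-series; the 4-jet and mu = 6 give E_6.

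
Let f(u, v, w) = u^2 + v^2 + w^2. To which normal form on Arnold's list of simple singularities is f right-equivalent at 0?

A1

The Hessian of f at 0 has rank 3. Corank 0: nondegenerate Morse point, so A_1.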